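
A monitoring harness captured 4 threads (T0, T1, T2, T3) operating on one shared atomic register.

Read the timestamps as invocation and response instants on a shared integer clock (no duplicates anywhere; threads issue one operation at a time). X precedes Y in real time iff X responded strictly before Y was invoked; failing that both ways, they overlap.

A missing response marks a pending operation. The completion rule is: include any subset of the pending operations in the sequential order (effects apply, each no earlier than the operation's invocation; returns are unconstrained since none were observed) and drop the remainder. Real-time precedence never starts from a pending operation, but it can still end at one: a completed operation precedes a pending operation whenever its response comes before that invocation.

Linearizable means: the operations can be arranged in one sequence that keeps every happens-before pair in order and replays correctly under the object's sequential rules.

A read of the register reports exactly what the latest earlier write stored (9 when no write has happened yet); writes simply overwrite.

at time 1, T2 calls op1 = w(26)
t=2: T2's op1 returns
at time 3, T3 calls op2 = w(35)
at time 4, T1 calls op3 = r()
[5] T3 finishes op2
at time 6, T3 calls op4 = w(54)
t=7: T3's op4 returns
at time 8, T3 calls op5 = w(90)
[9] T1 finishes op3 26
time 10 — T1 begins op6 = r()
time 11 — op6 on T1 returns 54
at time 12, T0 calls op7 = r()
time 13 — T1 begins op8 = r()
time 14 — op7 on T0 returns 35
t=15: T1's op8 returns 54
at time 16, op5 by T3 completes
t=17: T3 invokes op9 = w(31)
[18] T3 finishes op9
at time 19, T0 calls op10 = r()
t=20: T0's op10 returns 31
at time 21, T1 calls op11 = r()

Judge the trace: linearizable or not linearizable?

not linearizable

already the first 14 events (up to op7's response at time 14) admit no linearization; the first 13 still do
checked exhaustively: 3 real-time-consistent orders of 6 completed operations, zero legal atomic register replays
every completion of the 2 pending operations (op5, op8) was checked; none linearizes
sample order op1, op2, op3, op4, op6, op7 (pending dropped) stalls at step 3 — op3 r() → 26 has no legal effect
sample order op1, op2, op4, op3, op6, op7 (pending dropped) stalls at step 4 — op3 r() → 26 has no legal effect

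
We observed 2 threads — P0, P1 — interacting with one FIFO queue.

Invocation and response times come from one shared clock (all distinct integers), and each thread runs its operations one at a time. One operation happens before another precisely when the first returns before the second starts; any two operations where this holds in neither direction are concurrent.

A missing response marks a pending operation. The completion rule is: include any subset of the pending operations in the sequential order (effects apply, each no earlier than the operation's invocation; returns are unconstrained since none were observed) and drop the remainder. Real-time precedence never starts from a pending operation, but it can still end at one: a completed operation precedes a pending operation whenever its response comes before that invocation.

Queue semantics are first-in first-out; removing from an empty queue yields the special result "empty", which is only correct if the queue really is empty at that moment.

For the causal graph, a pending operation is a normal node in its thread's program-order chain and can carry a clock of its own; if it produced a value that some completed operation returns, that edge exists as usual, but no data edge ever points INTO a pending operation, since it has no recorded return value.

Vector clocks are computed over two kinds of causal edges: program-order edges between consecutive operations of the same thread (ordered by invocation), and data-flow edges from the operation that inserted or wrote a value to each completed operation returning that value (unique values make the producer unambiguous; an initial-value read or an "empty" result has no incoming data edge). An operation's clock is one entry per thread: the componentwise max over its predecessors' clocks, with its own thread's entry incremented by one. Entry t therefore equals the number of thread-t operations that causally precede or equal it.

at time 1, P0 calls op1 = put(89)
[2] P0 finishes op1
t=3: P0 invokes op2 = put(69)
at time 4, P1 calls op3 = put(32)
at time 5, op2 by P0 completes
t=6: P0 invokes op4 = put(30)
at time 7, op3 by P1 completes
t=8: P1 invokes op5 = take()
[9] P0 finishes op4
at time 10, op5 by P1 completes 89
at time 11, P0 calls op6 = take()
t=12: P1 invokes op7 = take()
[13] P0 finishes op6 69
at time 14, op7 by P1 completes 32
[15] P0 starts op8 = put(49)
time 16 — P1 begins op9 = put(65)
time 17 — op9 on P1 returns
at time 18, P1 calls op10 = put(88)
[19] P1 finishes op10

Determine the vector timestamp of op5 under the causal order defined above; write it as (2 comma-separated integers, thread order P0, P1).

(1, 2)

op3, invoked 4, has no incoming edges; only P1's bump applies → (0, 1)
op1, invoked 1, has no incoming edges; only P0's bump applies → (1, 0)
invoked at 3, op2 merges VC(op1)=(1, 0) and bumps P0's slot → (2, 0)
invoked at 8, op5 merges VC(op1)=(1, 0), VC(op3)=(0, 1) and bumps P1's slot → (1, 2)
invoked at 6, op4 merges VC(op2)=(2, 0) and bumps P0's slot → (3, 0)
invoked at 12, op7 merges VC(op3)=(0, 1), VC(op5)=(1, 2) and bumps P1's slot → (1, 3)
invoked at 11, op6 merges VC(op2)=(2, 0), VC(op4)=(3, 0) and bumps P0's slot → (4, 0)
invoked at 16, op9 merges VC(op7)=(1, 3) and bumps P1's slot → (1, 4)
invoked at 15, op8 merges VC(op6)=(4, 0) and bumps P0's slot → (5, 0)
invoked at 18, op10 merges VC(op9)=(1, 4) and bumps P1's slot → (1, 5)
target: VC(op5) = (1, 2)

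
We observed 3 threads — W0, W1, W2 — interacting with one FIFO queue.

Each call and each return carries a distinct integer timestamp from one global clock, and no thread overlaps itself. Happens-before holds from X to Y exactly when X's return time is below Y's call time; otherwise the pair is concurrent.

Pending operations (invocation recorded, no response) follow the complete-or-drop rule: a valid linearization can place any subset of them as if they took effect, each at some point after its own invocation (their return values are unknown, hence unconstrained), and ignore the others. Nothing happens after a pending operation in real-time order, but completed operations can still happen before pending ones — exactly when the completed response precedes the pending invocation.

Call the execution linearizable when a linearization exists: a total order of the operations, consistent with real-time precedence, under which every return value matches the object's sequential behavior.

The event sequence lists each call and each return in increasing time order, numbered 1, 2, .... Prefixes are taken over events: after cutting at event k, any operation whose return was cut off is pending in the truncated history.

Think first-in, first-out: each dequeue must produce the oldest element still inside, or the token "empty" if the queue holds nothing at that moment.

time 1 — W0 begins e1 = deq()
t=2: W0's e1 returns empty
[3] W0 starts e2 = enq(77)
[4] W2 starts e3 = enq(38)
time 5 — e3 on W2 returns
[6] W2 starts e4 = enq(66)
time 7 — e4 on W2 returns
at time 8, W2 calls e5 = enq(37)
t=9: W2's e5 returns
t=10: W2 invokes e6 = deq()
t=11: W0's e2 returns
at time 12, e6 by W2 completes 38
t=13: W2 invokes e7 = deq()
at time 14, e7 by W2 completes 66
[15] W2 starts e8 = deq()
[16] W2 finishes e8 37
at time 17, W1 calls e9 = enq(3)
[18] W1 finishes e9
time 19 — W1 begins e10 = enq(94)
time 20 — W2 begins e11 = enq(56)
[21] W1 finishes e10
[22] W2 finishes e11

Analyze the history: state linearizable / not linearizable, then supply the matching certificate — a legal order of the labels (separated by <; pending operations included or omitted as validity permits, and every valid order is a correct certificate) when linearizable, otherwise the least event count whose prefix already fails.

step 1: e1 deq() → empty — queue <>
step 2: e3 enq(38) — queue <38>
step 3: e4 enq(66) — queue <38,66>
step 4: e5 enq(37) — queue <38,66,37>
step 5: e2 enq(77) — queue <38,66,37,77>
step 6: e6 deq() → 38 — queue <66,37,77>
step 7: e7 deq() → 66 — queue <37,77>
step 8: e8 deq() → 37 — queue <77>
step 9: e9 enq(3) — queue <77,3>
step 10: e10 enq(94) — queue <77,3,94>
step 11: e11 enq(56) — queue <77,3,94,56>

linearizable — witness: e1 < e3 < e4 < e5 < e2 < e6 < e7 < e8 < e9 < e10 < e11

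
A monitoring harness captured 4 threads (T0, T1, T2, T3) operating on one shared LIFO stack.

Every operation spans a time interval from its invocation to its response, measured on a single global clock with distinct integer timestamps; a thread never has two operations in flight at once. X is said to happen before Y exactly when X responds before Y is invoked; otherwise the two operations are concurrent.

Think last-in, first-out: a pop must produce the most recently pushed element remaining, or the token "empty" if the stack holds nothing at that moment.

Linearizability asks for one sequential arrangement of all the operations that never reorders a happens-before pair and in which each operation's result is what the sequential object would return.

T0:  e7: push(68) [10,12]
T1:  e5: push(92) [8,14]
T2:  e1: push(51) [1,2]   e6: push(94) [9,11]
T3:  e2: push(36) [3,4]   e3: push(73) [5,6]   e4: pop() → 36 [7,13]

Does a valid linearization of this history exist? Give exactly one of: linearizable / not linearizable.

not linearizable

events 1..12 are fine; event 13 — the response of e4 at time 13 — makes the prefix non-linearizable
every one of the 6 real-time-consistent orders over 6 completed LIFO stack ops fails the sequential spec
include/drop combinations of the 1 pending operation (e5) were all tried; none helps
e.g. e1, e2, e3, e4, e6, e7 (pending dropped): illegal at step 4, since e4 pop() → 36 cannot apply there
e.g. e1, e2, e3, e4, e7, e6 (pending dropped): illegal at step 4, since e4 pop() → 36 cannot apply there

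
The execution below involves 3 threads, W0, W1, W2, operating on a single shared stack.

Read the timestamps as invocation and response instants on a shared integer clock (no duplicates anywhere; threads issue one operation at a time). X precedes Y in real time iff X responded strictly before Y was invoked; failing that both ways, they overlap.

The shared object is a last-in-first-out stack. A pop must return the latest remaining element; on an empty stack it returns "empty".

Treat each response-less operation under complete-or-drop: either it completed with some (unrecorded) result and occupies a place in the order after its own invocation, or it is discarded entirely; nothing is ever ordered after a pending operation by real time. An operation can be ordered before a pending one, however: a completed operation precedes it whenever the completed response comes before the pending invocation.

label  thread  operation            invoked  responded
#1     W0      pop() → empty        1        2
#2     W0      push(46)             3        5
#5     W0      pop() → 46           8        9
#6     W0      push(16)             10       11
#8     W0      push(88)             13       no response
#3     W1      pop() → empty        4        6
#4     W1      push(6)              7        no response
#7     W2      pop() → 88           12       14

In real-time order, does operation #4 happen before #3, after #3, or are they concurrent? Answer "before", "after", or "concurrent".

after

#4 spans [7,…), #3 spans [4,6]
resp(#3)=6 < inv(#4)=7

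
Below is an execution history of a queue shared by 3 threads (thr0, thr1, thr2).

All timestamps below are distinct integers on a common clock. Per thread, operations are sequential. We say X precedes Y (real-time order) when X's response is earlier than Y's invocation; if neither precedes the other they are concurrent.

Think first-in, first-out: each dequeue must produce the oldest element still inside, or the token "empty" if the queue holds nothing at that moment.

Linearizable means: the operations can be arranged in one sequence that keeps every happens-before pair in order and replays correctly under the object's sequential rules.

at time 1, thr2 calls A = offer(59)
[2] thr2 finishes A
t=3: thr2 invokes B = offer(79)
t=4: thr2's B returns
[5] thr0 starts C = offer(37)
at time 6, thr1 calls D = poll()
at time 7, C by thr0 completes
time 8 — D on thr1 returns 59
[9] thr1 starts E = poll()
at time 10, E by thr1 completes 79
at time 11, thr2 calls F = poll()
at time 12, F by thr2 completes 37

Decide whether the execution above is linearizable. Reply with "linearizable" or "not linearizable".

one valid linearization: A, B, C, D, E, F
step 1: A offer(59) — queue <59>
step 2: B offer(79) — queue <59,79>
step 3: C offer(37) — queue <59,79,37>
step 4: D poll() → 59 — queue <79,37>
step 5: E poll() → 79 — queue <37>
step 6: F poll() → 37 — queue <>

linearizable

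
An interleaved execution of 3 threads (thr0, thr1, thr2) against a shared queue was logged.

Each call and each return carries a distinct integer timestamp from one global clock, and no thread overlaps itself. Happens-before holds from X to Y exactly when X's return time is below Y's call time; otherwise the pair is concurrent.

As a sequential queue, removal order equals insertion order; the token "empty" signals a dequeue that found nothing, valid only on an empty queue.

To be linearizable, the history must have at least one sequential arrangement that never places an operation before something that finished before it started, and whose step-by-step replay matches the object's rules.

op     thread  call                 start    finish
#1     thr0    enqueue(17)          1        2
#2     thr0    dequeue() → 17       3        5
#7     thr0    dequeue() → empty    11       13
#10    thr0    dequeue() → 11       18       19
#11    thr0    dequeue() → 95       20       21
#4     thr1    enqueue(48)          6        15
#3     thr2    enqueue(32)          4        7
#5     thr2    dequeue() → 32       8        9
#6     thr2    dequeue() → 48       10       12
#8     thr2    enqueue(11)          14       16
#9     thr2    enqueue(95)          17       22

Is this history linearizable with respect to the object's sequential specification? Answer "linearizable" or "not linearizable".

linearizable

witness order: #1, #2, #3, #4, #5, #6, #7, #8, #9, #10, #11
1. #1 enqueue(17), leaving queue <17>
2. #2 dequeue() → 17, leaving queue <>
3. #3 enqueue(32), leaving queue <32>
4. #4 enqueue(48), leaving queue <32,48>
5. #5 dequeue() → 32, leaving queue <48>
6. #6 dequeue() → 48, leaving queue <>
7. #7 dequeue() → empty, leaving queue <>
8. #8 enqueue(11), leaving queue <11>
9. #9 enqueue(95), leaving queue <11,95>
10. #10 dequeue() → 11, leaving queue <95>
11. #11 dequeue() → 95, leaving queue <>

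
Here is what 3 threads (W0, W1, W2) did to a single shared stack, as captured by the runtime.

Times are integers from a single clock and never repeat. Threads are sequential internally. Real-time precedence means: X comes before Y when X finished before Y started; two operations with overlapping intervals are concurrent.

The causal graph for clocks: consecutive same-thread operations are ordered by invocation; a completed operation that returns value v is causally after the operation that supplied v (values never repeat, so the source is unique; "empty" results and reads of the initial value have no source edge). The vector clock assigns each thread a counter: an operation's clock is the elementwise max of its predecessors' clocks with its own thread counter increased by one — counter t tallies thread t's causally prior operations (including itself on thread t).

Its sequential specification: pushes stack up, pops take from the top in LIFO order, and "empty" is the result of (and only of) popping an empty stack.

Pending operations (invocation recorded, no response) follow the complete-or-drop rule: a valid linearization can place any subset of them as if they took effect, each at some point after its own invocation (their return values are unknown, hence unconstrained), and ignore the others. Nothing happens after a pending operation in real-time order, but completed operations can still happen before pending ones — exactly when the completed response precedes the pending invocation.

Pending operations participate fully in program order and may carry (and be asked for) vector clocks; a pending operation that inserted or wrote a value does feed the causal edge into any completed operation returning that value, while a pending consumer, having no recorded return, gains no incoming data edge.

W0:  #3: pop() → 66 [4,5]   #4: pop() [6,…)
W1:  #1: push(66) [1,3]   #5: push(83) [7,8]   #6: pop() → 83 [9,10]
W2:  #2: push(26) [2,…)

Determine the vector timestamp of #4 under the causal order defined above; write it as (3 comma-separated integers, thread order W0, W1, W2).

(2, 1, 0)

no predecessors for #2 (invoked 2): W2 increments from zero → (0, 0, 1)
no predecessors for #1 (invoked 1): W1 increments from zero → (0, 1, 0)
invoked at 7, #5 merges VC(#1)=(0, 1, 0) and bumps W1's slot → (0, 2, 0)
invoked at 4, #3 merges VC(#1)=(0, 1, 0) and bumps W0's slot → (1, 1, 0)
invoked at 9, #6 merges VC(#5)=(0, 2, 0) and bumps W1's slot → (0, 3, 0)
invoked at 6, #4 merges VC(#3)=(1, 1, 0) and bumps W0's slot → (2, 1, 0)
target: VC(#4) = (2, 1, 0)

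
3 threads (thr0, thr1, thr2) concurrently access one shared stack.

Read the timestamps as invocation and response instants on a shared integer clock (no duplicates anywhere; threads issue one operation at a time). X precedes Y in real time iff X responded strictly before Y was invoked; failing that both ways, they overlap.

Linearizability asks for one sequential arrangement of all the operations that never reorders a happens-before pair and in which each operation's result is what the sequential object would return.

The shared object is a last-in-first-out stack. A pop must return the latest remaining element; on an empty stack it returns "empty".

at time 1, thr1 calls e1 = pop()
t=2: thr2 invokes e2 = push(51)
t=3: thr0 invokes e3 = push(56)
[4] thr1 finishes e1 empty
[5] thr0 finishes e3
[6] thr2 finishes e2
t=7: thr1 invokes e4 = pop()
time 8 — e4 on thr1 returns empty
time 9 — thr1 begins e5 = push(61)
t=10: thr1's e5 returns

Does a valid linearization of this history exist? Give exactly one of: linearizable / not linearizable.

prefix check: 1..7 passes, 1..8 fails once e4's time-8 response joins
4 completed operations, 6 real-time-consistent orders — every stack replay fails
take e1, e2, e3, e4: step 4 already fails, because e4 pop() → empty cannot occur there
take e1, e3, e2, e4: step 4 already fails, because e4 pop() → empty cannot occur there

not linearizable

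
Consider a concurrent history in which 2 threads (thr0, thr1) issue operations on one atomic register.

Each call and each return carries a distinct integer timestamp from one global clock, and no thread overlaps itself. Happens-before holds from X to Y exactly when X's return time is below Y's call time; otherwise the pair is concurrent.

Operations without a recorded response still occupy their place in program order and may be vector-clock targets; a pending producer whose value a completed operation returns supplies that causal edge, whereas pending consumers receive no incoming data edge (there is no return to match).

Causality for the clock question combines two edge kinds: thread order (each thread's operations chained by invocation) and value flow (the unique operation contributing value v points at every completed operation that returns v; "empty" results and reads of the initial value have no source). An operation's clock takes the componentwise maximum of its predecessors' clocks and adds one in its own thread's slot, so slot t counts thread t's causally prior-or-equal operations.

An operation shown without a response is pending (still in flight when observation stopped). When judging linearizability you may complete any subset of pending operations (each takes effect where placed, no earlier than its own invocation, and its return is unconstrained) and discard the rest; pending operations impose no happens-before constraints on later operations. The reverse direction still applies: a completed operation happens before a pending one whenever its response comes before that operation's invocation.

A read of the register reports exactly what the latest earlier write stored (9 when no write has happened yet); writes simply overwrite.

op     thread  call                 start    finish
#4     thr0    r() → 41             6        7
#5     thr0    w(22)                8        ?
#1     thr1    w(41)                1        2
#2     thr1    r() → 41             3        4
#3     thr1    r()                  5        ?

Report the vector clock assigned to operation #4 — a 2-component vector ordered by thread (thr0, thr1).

#1 (invocation 1): nothing precedes it; thr1's component alone gives (0, 1)
merge at #2 (invoked 3): VC(#1)=(0, 1), own-thread bump on thr1 → (0, 2)
merge at #4 (invoked 6): VC(#1)=(0, 1), own-thread bump on thr0 → (1, 1)
merge at #3 (invoked 5): VC(#2)=(0, 2), own-thread bump on thr1 → (0, 3)
merge at #5 (invoked 8): VC(#4)=(1, 1), own-thread bump on thr0 → (2, 1)
target: VC(#4) = (1, 1)

(1, 1)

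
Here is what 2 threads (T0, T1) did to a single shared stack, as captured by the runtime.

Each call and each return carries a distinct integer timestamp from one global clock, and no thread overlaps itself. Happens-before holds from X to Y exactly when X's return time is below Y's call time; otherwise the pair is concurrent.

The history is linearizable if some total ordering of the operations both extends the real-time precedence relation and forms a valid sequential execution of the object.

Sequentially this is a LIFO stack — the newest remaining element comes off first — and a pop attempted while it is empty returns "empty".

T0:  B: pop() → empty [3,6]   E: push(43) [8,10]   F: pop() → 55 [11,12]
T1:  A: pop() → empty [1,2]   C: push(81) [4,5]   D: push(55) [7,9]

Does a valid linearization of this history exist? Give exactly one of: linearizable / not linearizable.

linearizable

witness order: A, B, C, E, D, F
step 1: A pop() → empty — stack <>
step 2: B pop() → empty — stack <>
step 3: C push(81) — stack <81>
step 4: E push(43) — stack <81,43>
step 5: D push(55) — stack <81,43,55>
step 6: F pop() → 55 — stack <81,43>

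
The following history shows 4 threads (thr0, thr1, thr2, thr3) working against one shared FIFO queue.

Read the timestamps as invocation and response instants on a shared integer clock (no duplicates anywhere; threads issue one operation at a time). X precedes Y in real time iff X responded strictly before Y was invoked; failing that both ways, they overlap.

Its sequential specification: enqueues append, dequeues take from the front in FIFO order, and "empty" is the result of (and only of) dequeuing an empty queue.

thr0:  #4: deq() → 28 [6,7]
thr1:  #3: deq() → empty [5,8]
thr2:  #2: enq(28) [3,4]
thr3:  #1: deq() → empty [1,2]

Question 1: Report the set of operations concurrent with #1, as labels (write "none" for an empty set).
Answer: none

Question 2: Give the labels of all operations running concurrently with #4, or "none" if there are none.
Answer: #3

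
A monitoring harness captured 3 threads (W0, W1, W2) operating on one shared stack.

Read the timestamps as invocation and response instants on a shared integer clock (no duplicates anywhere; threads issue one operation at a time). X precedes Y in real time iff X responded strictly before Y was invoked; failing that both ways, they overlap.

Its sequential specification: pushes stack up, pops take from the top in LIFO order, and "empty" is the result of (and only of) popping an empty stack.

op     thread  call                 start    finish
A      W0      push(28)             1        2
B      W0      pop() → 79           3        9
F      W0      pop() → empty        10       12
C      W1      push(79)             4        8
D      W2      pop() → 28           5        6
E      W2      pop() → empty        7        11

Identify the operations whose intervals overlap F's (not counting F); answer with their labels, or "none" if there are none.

overlap test against F [10,12]: concurrent iff the interval meets 10..12
A [1,2]: before
B [3,9]: before
C [4,8]: before
D [5,6]: before
E [7,11]: concurrent

E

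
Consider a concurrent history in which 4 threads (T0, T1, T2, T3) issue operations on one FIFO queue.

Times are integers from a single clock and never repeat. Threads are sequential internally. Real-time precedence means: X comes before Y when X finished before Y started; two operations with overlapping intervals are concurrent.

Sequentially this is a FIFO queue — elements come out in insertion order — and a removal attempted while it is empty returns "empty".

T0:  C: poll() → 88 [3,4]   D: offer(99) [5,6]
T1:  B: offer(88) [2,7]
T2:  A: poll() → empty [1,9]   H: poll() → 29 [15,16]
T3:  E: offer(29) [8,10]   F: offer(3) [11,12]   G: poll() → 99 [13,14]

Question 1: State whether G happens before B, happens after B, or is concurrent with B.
after

G spans [13,14], B spans [2,7]
resp(B)=7 < inv(G)=13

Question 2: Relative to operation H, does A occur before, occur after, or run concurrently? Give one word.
before

A spans [1,9], H spans [15,16]
resp(A)=9 < inv(H)=15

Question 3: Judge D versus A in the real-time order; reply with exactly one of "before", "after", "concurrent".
concurrent

D spans [5,6], A spans [1,9]
the intervals overlap in both directions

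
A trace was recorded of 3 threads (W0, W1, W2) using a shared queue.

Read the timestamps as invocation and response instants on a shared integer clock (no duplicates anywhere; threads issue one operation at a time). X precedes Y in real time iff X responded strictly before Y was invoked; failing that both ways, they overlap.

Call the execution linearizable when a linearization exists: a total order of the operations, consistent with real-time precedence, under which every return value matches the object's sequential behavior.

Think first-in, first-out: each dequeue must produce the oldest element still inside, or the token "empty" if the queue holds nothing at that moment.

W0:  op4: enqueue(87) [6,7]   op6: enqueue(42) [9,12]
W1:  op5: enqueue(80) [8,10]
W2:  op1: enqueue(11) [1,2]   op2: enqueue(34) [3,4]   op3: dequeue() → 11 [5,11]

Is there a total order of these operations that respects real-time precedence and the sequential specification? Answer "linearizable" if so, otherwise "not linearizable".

linearizable

witness order: op1, op2, op3, op4, op5, op6
1. op1 enqueue(11), leaving queue <11>
2. op2 enqueue(34), leaving queue <11,34>
3. op3 dequeue() → 11, leaving queue <34>
4. op4 enqueue(87), leaving queue <34,87>
5. op5 enqueue(80), leaving queue <34,87,80>
6. op6 enqueue(42), leaving queue <34,87,80,42>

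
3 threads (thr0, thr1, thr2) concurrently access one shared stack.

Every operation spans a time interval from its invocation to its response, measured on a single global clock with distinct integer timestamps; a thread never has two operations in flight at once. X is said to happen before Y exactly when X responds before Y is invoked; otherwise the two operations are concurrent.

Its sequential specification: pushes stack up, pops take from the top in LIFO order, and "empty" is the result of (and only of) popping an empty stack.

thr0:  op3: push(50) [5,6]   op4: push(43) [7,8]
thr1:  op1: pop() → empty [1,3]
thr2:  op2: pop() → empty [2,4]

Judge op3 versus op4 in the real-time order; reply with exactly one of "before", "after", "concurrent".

before

op3 spans [5,6], op4 spans [7,8]
resp(op3)=6 < inv(op4)=7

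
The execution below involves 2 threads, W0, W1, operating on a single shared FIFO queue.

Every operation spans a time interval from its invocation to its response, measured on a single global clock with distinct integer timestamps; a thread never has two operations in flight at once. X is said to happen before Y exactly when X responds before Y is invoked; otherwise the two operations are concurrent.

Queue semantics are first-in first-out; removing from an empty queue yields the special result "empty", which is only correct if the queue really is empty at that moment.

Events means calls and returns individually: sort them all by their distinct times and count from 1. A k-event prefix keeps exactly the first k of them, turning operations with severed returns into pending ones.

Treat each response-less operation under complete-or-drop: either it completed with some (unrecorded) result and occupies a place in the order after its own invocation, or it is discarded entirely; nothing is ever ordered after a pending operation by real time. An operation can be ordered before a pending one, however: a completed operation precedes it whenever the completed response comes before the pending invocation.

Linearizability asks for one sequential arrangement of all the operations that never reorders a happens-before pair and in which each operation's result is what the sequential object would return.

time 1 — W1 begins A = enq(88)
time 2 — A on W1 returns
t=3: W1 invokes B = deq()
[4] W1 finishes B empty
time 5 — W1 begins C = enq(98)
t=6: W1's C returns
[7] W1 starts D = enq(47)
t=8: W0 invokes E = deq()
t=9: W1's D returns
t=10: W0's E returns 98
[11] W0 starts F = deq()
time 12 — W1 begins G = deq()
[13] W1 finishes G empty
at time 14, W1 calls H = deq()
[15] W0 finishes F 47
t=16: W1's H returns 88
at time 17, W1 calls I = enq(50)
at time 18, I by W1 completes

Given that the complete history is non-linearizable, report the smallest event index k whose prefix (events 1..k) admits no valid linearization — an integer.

events 1..3 are linearizable; a witness order is A:
1. A enq(88), leaving queue <88>
include event 4 — B responding at 4 — and every candidate order breaks
one such order, A, B, breaks at step 2 where B deq() → empty is illegal

4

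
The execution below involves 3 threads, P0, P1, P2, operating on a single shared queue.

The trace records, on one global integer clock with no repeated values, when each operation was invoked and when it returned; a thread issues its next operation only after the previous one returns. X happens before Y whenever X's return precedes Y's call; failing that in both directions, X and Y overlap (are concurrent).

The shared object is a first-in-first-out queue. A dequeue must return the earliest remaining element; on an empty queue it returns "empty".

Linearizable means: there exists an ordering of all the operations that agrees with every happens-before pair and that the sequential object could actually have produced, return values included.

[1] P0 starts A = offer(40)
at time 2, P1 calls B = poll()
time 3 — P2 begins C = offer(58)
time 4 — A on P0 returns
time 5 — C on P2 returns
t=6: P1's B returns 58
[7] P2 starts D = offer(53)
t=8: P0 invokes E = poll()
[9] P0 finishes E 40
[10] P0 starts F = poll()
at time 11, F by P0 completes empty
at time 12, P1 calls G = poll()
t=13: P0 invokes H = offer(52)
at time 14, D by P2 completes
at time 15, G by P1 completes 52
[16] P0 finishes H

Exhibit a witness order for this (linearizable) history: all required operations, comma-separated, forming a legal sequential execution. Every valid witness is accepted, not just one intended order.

after step 1 (C offer(58)): queue <58>
after step 2 (A offer(40)): queue <58,40>
after step 3 (B poll() → 58): queue <40>
after step 4 (E poll() → 40): queue <>
after step 5 (F poll() → empty): queue <>
after step 6 (H offer(52)): queue <52>
after step 7 (D offer(53)): queue <52,53>
after step 8 (G poll() → 52): queue <53>

C, A, B, E, F, H, D, G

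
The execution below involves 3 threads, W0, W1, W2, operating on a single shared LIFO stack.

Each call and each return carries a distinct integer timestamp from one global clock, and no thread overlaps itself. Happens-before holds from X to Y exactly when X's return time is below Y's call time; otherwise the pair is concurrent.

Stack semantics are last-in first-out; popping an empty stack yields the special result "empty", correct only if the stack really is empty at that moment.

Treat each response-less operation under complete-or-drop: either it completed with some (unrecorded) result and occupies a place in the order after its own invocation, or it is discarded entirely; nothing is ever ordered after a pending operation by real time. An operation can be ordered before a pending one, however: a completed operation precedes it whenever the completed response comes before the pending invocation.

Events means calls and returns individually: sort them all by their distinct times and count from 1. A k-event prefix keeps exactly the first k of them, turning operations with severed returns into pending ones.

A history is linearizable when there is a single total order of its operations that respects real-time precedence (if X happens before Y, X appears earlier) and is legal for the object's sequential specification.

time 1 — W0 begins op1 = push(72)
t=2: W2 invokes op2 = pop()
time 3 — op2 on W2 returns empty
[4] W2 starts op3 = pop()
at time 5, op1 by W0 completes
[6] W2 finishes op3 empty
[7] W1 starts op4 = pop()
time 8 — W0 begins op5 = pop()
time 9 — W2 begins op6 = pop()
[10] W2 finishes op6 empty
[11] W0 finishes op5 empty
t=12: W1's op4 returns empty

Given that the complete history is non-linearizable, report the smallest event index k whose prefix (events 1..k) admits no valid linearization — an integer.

12

events 1..11 are linearizable; a witness order is op2, op3, op1, op4, op5, op6:
step 1: op2 pop() → empty — stack <>
step 2: op3 pop() → empty — stack <>
step 3: op1 push(72) — stack <72>
step 4: op4 pop() (pending, included) — stack <>
step 5: op5 pop() → empty — stack <>
step 6: op6 pop() → empty — stack <>
include event 12 — op4 responding at 12 — and every candidate order breaks
take op1, op2, op3, op4, op5, op6: step 2 already fails, because op2 pop() → empty cannot occur there
take op1, op2, op3, op4, op6, op5: step 2 already fails, because op2 pop() → empty cannot occur there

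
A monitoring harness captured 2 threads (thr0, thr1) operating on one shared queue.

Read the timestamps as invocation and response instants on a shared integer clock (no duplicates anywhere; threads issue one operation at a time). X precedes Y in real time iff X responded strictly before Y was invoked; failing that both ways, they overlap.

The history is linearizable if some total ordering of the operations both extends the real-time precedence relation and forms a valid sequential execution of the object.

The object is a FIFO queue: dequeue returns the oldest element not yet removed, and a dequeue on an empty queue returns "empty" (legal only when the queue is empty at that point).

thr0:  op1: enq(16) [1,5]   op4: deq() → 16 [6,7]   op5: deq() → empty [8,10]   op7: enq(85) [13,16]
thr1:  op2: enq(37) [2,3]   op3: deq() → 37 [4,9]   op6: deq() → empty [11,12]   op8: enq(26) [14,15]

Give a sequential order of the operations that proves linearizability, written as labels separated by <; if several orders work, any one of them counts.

op1 < op2 < op4 < op3 < op5 < op6 < op7 < op8

1. op1 enq(16), leaving queue <16>
2. op2 enq(37), leaving queue <16,37>
3. op4 deq() → 16, leaving queue <37>
4. op3 deq() → 37, leaving queue <>
5. op5 deq() → empty, leaving queue <>
6. op6 deq() → empty, leaving queue <>
7. op7 enq(85), leaving queue <85>
8. op8 enq(26), leaving queue <85,26>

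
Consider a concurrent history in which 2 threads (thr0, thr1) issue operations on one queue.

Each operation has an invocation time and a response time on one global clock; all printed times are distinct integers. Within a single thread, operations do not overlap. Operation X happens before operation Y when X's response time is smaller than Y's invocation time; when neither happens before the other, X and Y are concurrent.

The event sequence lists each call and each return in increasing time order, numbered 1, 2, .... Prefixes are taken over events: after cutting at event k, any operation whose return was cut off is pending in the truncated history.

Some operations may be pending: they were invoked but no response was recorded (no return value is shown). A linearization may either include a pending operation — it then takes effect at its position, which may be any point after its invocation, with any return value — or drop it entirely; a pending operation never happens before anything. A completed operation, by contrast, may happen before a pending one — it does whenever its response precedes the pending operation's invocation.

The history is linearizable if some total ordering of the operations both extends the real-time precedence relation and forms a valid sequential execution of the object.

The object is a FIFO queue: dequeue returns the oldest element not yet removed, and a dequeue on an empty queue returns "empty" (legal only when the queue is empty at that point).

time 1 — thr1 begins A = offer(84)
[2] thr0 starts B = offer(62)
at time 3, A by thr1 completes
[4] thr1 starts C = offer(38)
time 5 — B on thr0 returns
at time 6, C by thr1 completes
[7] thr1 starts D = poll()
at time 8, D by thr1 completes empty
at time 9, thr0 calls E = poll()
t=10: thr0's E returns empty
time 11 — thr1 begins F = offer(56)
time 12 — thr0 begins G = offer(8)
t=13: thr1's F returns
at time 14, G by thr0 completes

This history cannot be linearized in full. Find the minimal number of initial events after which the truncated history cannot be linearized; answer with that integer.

events 1..7 are linearizable; a witness order is A, B, C:
step 1: A offer(84) — queue <84>
step 2: B offer(62) — queue <84,62>
step 3: C offer(38) — queue <84,62,38>
with event 8 included (D responding at time 8), all real-time-consistent orders fail
take A, B, C, D: step 4 already fails, because D poll() → empty cannot occur there
take A, C, B, D: step 4 already fails, because D poll() → empty cannot occur there

8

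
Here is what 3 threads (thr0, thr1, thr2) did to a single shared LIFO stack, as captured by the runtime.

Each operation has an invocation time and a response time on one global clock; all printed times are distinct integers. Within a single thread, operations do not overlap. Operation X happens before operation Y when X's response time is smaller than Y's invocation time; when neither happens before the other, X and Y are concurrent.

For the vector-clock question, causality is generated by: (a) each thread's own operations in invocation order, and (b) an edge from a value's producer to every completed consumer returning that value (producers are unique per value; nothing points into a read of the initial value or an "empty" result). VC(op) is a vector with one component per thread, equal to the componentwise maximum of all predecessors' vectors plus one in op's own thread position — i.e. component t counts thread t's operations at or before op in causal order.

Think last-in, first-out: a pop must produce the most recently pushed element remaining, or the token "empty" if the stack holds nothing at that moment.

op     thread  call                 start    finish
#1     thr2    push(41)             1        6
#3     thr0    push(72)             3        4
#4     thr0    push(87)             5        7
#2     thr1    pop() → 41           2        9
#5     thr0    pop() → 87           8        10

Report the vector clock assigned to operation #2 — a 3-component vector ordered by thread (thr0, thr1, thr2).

(0, 1, 1)

#1 (invocation 1): nothing precedes it; thr2's component alone gives (0, 0, 1)
#3 (invocation 3): nothing precedes it; thr0's component alone gives (1, 0, 0)
VC(#2, invoked at 2): max of VC(#1)=(0, 0, 1), then +1 on thread thr1 → (0, 1, 1)
VC(#4, invoked at 5): max of VC(#3)=(1, 0, 0), then +1 on thread thr0 → (2, 0, 0)
VC(#5, invoked at 8): max of VC(#4)=(2, 0, 0), then +1 on thread thr0 → (3, 0, 0)
target: VC(#2) = (0, 1, 1)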